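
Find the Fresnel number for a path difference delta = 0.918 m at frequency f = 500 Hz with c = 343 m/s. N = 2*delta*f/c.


N = 2*delta*f/c = 2*delta/lambda, where lambda = c/f
lambda = 343 / 500 = 0.686 m
N = 2 * 0.918 / 0.686 = 2.6764


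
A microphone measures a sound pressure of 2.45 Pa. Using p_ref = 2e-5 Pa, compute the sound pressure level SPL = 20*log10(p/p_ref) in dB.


p / p_ref = 2.45 / 2e-5 = 122500
SPL = 20 * log10(122500) = 101.76 dB


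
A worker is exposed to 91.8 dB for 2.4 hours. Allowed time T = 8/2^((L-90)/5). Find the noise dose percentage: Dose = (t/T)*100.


T_allowed = 8 / 2^((91.8 - 90)/5) = 6.23332 hr
Dose = 2.4 / 6.23332 * 100 = 38.503 %


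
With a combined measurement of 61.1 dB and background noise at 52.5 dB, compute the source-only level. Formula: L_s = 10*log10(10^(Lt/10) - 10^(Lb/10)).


10^(61.1/10) = 1.28825e+06
10^(52.5/10) = 177828
Difference = 1.28825e+06 - 177828 = 1.11042e+06
L_source = 10*log10(1.11042e+06) = 60.455 dB


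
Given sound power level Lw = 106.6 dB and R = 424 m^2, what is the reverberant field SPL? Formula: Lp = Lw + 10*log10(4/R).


4/R = 4/424 = 0.00943396
Lp = 106.6 + 10*log10(0.00943396) = 86.347 dB


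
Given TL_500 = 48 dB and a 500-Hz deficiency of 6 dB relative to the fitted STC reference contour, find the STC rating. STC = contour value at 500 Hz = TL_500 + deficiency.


By ASTM E413, STC = value of the fitted reference contour at 500 Hz.
Contour value at 500 Hz = TL_500 + deficiency = 48 + 6 = 54
STC = 54


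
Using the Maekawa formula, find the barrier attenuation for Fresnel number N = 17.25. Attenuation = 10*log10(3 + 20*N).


3 + 20*N = 3 + 20*17.25 = 348
Att = 10*log10(348) = 25.416 dB


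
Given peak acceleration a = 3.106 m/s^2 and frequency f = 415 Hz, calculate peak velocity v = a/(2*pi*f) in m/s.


omega = 2*pi*f = 2*pi*415 = 2607.52 rad/s
v = a / omega = 3.106 / 2607.52 = 0.0011912 m/s


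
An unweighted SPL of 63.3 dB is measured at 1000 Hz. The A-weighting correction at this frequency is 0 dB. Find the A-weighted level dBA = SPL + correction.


A-weighting table: 1000 Hz -> 0 dB correction
SPL_A = SPL + correction = 63.3 + (0) = 63.3 dBA


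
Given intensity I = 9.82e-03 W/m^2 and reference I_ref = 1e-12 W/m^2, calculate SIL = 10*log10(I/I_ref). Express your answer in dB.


I / I_ref = 9.82e-03 / 1e-12 = 9.82e+09
SIL = 10 * log10(9.82e+09) = 99.921 dB


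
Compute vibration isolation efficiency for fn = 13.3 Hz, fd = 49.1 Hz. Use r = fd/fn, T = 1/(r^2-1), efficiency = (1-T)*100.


r = 49.1 / 13.3 = 3.69173
r^2 - 1 = 3.69173^2 - 1 = 12.6289
T = 1/12.6289 = 0.0791835
Efficiency = (1 - 0.0791835)*100 = 92.082 %


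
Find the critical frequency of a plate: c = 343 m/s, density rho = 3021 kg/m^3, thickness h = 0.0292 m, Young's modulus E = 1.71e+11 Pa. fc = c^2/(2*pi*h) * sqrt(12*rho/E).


12*rho/E = 12*3021/1.71e+11 = 2.12e-07
sqrt(12*rho/E) = sqrt(2.12e-07) = 0.000460435
c^2/(2*pi*h) = 343^2/(2*pi*0.0292) = 641247
fc = 641247 * 0.000460435 = 295.25 Hz


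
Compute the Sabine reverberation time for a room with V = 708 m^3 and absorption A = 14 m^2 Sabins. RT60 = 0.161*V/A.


RT60 = 0.161 * 708 / 14 = 8.142 s


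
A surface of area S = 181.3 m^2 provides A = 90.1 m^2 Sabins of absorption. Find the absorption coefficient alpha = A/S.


Absorption coefficient = absorbed power / incident power
alpha = A / S = 90.1 / 181.3 = 0.49697


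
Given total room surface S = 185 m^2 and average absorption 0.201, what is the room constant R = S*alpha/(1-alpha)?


R = 185 * 0.201 / (1 - 0.201) = 46.539 m^2


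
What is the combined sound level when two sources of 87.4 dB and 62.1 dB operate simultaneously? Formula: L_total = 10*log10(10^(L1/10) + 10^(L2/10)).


10^(87.4/10) = 5.49541e+08
10^(62.1/10) = 1.62181e+06
Sum = 5.49541e+08 + 1.62181e+06 = 5.51163e+08
L_total = 10*log10(5.51163e+08) = 87.413 dB


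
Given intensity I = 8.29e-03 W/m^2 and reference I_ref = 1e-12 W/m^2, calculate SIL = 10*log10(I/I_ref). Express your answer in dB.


I / I_ref = 8.29e-03 / 1e-12 = 8.29e+09
SIL = 10 * log10(8.29e+09) = 99.186 dB


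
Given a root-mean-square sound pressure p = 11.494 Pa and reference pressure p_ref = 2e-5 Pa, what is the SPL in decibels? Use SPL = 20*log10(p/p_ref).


p / p_ref = 11.494 / 2e-5 = 574700
SPL = 20 * log10(574700) = 115.19 dB


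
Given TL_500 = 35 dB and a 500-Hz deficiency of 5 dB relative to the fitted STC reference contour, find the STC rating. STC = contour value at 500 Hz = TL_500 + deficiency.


By ASTM E413, STC = value of the fitted reference contour at 500 Hz.
Contour value at 500 Hz = TL_500 + deficiency = 35 + 5 = 40
STC = 40


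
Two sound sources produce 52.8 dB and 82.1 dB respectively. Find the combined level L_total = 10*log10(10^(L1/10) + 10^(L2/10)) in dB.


10^(52.8/10) = 190546
10^(82.1/10) = 1.62181e+08
Sum = 190546 + 1.62181e+08 = 1.62372e+08
L_total = 10*log10(1.62372e+08) = 82.105 dB


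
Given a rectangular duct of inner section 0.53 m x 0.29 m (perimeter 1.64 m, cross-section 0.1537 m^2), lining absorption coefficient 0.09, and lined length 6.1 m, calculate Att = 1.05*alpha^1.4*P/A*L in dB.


alpha^1.4 = 0.09^1.4 = 0.034351
Attenuation rate = 1.05 * alpha^1.4 * P / A
= 1.05 * 0.034351 * 1.64 / 0.1537 = 0.384856 dB/m
Total Att = 0.384856 * 6.1 = 2.3476 dB


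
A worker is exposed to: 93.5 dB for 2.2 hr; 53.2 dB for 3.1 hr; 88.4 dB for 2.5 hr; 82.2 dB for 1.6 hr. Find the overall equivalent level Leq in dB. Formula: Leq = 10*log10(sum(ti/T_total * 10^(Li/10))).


T_total = 2.2 + 3.1 + 2.5 + 1.6 = 9.4 hr
(2.2/9.4) * 10^(93.5/10) = 5.23956e+08
(3.1/9.4) * 10^(53.2/10) = 68902.3
(2.5/9.4) * 10^(88.4/10) = 1.83998e+08
(1.6/9.4) * 10^(82.2/10) = 2.82483e+07
Sum = 5.23956e+08 + 68902.3 + 1.83998e+08 + 2.82483e+07 = 7.36271e+08
Leq = 10*log10(7.36271e+08) = 88.67 dB


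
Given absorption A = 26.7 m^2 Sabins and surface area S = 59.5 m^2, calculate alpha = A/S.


Absorption coefficient = absorbed power / incident power
alpha = A / S = 26.7 / 59.5 = 0.44874


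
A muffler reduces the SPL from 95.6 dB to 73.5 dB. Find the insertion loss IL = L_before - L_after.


Insertion loss = SPL without muffler - SPL with muffler
IL = 95.6 - 73.5 = 22.1 dB


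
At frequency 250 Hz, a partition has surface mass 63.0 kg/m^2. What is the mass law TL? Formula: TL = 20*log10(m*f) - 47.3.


m * f = 63.0 * 250 = 15750
20*log10(15750) = 83.9456 dB
TL = 83.9456 - 47.3 = 36.646 dB


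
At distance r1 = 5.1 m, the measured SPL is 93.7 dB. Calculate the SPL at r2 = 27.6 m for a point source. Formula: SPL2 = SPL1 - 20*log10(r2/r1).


r2/r1 = 27.6/5.1 = 5.41176
Correction = 20*log10(5.41176) = 14.6668 dB
SPL2 = 93.7 - 14.6668 = 79.033 dB


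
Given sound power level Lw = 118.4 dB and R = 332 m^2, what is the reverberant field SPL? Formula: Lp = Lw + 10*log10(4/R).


4/R = 4/332 = 0.0120482
Lp = 118.4 + 10*log10(0.0120482) = 99.209 dB


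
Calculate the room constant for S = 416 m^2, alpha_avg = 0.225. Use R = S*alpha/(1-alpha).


R = 416 * 0.225 / (1 - 0.225) = 120.77 m^2


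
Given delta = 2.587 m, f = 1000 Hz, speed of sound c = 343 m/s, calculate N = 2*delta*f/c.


N = 2*delta*f/c = 2*delta/lambda, where lambda = c/f
lambda = 343 / 1000 = 0.343 m
N = 2 * 2.587 / 0.343 = 15.085


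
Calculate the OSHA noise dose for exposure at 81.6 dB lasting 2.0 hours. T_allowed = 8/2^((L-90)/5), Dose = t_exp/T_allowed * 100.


T_allowed = 8 / 2^((81.6 - 90)/5) = 25.6342 hr
Dose = 2.0 / 25.6342 * 100 = 7.8021 %


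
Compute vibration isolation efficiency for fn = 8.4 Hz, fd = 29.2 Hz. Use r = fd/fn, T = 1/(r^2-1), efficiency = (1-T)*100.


r = 29.2 / 8.4 = 3.47619
r^2 - 1 = 3.47619^2 - 1 = 11.0839
T = 1/11.0839 = 0.090221
Efficiency = (1 - 0.090221)*100 = 90.978 %


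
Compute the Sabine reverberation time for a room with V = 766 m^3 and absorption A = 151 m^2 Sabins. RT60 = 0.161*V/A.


RT60 = 0.161 * 766 / 151 = 0.81673 s


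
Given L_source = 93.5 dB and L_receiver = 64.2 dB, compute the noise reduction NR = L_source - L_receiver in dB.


NR = L_source - L_receiver (difference between source and receiving room levels)
NR = 93.5 - 64.2 = 29.3 dB


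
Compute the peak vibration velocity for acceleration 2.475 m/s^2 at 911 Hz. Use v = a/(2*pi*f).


omega = 2*pi*f = 2*pi*911 = 5723.98 rad/s
v = a / omega = 2.475 / 5723.98 = 0.00043239 m/s


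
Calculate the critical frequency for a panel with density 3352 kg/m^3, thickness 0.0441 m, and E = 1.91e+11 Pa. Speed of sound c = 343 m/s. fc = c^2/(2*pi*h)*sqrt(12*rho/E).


12*rho/E = 12*3352/1.91e+11 = 2.10597e-07
sqrt(12*rho/E) = sqrt(2.10597e-07) = 0.000458908
c^2/(2*pi*h) = 343^2/(2*pi*0.0441) = 424590
fc = 424590 * 0.000458908 = 194.85 Hz


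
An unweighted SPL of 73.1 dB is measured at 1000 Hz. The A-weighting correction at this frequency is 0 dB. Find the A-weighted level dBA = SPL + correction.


A-weighting table: 1000 Hz -> 0 dB correction
SPL_A = SPL + correction = 73.1 + (0) = 73.1 dBA


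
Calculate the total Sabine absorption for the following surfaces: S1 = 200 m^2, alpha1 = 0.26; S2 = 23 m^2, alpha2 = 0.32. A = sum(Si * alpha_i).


200 * 0.26 = 52
23 * 0.32 = 7.36
A_total = 52 + 7.36 = 59.36 m^2


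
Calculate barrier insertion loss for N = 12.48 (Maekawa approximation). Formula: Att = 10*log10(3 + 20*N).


3 + 20*N = 3 + 20*12.48 = 252.6
Att = 10*log10(252.6) = 24.024 dB


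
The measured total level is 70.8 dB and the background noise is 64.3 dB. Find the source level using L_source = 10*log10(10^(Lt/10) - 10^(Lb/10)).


10^(70.8/10) = 1.20226e+07
10^(64.3/10) = 2.69153e+06
Difference = 1.20226e+07 - 2.69153e+06 = 9.33107e+06
L_source = 10*log10(9.33107e+06) = 69.699 dB


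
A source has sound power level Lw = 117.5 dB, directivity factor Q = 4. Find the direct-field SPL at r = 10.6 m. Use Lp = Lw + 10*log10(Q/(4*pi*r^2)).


4*pi*r^2 = 4*pi*10.6^2 = 1411.96 m^2
Q / (4*pi*r^2) = 4 / 1411.96 = 0.00283294
Lp = 117.5 + 10*log10(0.00283294) = 92.022 dB


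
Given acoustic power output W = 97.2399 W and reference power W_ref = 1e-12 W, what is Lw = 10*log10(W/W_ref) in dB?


W / W_ref = 97.2399 / 1e-12 = 9.72399e+13
Lw = 10 * log10(9.72399e+13) = 139.88 dB


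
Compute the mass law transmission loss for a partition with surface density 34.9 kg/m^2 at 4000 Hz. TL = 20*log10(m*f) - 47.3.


m * f = 34.9 * 4000 = 139600
20*log10(139600) = 102.898 dB
TL = 102.898 - 47.3 = 55.598 dB


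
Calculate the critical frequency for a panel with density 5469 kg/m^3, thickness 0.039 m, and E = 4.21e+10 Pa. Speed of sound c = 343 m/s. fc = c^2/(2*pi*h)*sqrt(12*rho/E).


12*rho/E = 12*5469/4.21e+10 = 1.55886e-06
sqrt(12*rho/E) = sqrt(1.55886e-06) = 0.00124854
c^2/(2*pi*h) = 343^2/(2*pi*0.039) = 480113
fc = 480113 * 0.00124854 = 599.44 Hz


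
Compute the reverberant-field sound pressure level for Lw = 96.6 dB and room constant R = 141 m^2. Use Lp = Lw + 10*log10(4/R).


4/R = 4/141 = 0.0283688
Lp = 96.6 + 10*log10(0.0283688) = 81.128 dB


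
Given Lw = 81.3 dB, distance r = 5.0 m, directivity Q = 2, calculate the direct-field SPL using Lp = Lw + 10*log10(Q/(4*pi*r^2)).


4*pi*r^2 = 4*pi*5.0^2 = 314.159 m^2
Q / (4*pi*r^2) = 2 / 314.159 = 0.0063662
Lp = 81.3 + 10*log10(0.0063662) = 59.339 dB


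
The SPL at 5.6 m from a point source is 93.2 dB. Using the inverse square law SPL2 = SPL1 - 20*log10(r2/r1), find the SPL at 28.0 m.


r2/r1 = 28.0/5.6 = 5
Correction = 20*log10(5) = 13.9794 dB
SPL2 = 93.2 - 13.9794 = 79.221 dB


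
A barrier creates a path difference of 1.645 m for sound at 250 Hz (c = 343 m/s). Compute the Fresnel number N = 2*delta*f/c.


N = 2*delta*f/c = 2*delta/lambda, where lambda = c/f
lambda = 343 / 250 = 1.372 m
N = 2 * 1.645 / 1.372 = 2.398


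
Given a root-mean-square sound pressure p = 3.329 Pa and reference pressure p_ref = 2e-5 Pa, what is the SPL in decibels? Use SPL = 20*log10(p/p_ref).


p / p_ref = 3.329 / 2e-5 = 166450
SPL = 20 * log10(166450) = 104.43 dB


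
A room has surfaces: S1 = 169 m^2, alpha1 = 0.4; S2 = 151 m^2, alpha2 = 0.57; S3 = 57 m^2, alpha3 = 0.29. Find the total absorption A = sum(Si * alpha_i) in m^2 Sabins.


169 * 0.4 = 67.6
151 * 0.57 = 86.07
57 * 0.29 = 16.53
A_total = 67.6 + 86.07 + 16.53 = 170.2 m^2


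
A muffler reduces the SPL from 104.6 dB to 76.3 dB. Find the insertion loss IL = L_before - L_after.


Insertion loss = SPL without muffler - SPL with muffler
IL = 104.6 - 76.3 = 28.3 dB


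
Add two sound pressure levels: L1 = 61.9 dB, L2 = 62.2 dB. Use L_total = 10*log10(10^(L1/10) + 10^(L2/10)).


10^(61.9/10) = 1.54882e+06
10^(62.2/10) = 1.65959e+06
Sum = 1.54882e+06 + 1.65959e+06 = 3.20841e+06
L_total = 10*log10(3.20841e+06) = 65.063 dB


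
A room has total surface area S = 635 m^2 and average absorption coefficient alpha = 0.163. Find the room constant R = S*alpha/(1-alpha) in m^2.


R = 635 * 0.163 / (1 - 0.163) = 123.66 m^2


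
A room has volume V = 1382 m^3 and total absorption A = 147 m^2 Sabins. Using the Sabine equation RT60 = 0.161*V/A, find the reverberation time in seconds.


RT60 = 0.161 * 1382 / 147 = 1.5136 s


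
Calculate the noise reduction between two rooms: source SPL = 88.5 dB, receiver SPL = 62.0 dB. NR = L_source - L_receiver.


NR = L_source - L_receiver (difference between source and receiving room levels)
NR = 88.5 - 62.0 = 26.5 dB


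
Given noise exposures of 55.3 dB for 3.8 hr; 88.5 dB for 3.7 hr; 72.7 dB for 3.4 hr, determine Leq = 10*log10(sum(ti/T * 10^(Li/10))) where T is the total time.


T_total = 3.8 + 3.7 + 3.4 = 10.9 hr
(3.8/10.9) * 10^(55.3/10) = 118129
(3.7/10.9) * 10^(88.5/10) = 2.40312e+08
(3.4/10.9) * 10^(72.7/10) = 5.80835e+06
Sum = 118129 + 2.40312e+08 + 5.80835e+06 = 2.46238e+08
Leq = 10*log10(2.46238e+08) = 83.914 dB


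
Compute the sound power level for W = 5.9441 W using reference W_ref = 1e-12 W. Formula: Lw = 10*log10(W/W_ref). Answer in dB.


W / W_ref = 5.9441 / 1e-12 = 5.9441e+12
Lw = 10 * log10(5.9441e+12) = 127.74 dB


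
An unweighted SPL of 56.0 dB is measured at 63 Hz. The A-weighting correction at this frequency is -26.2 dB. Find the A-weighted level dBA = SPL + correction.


A-weighting table: 63 Hz -> -26.2 dB correction
SPL_A = SPL + correction = 56.0 + (-26.2) = 29.8 dBA


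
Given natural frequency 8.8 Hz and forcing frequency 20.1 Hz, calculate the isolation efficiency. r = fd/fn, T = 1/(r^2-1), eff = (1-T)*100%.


r = 20.1 / 8.8 = 2.28409
r^2 - 1 = 2.28409^2 - 1 = 4.21707
T = 1/4.21707 = 0.237131
Efficiency = (1 - 0.237131)*100 = 76.287 %


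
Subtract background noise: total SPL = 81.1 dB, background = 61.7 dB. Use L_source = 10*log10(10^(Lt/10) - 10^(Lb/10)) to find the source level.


10^(81.1/10) = 1.28825e+08
10^(61.7/10) = 1.47911e+06
Difference = 1.28825e+08 - 1.47911e+06 = 1.27346e+08
L_source = 10*log10(1.27346e+08) = 81.05 dB


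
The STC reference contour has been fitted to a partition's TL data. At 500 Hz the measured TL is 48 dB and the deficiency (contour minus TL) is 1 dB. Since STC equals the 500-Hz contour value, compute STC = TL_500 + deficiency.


By ASTM E413, STC = value of the fitted reference contour at 500 Hz.
Contour value at 500 Hz = TL_500 + deficiency = 48 + 1 = 49
STC = 49


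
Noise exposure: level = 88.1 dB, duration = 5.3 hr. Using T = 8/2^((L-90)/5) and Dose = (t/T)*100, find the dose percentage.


T_allowed = 8 / 2^((88.1 - 90)/5) = 10.4107 hr
Dose = 5.3 / 10.4107 * 100 = 50.909 %


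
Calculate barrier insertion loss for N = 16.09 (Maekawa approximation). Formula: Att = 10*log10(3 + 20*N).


3 + 20*N = 3 + 20*16.09 = 324.8
Att = 10*log10(324.8) = 25.116 dB


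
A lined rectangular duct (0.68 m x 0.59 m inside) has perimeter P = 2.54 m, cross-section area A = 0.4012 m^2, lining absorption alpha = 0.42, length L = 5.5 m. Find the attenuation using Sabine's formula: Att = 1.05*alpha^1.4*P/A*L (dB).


alpha^1.4 = 0.42^1.4 = 0.296858
Attenuation rate = 1.05 * alpha^1.4 * P / A
= 1.05 * 0.296858 * 2.54 / 0.4012 = 1.97338 dB/m
Total Att = 1.97338 * 5.5 = 10.854 dB


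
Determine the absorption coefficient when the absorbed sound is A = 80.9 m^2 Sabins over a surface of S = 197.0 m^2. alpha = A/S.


Absorption coefficient = absorbed power / incident power
alpha = A / S = 80.9 / 197.0 = 0.41066


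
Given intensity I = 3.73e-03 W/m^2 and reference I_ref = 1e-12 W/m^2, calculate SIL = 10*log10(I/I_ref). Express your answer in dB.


I / I_ref = 3.73e-03 / 1e-12 = 3.73e+09
SIL = 10 * log10(3.73e+09) = 95.717 dB


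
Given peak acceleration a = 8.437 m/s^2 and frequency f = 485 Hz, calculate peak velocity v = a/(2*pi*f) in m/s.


omega = 2*pi*f = 2*pi*485 = 3047.34 rad/s
v = a / omega = 8.437 / 3047.34 = 0.0027686 m/s


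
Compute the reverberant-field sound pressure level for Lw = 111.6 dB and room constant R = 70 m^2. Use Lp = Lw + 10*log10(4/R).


4/R = 4/70 = 0.0571429
Lp = 111.6 + 10*log10(0.0571429) = 99.17 dB


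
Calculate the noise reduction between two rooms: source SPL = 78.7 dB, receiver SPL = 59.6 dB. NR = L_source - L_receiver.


NR = L_source - L_receiver (difference between source and receiving room levels)
NR = 78.7 - 59.6 = 19.1 dB


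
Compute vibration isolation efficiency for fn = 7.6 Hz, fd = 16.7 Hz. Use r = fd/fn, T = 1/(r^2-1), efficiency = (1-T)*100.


r = 16.7 / 7.6 = 2.19737
r^2 - 1 = 2.19737^2 - 1 = 3.82843
T = 1/3.82843 = 0.261204
Efficiency = (1 - 0.261204)*100 = 73.88 %


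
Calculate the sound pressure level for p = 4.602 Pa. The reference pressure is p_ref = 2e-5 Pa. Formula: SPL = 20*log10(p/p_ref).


p / p_ref = 4.602 / 2e-5 = 230100
SPL = 20 * log10(230100) = 107.24 dB


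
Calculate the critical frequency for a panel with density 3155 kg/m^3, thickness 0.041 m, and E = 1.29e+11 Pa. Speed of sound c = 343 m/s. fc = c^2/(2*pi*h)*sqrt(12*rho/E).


12*rho/E = 12*3155/1.29e+11 = 2.93488e-07
sqrt(12*rho/E) = sqrt(2.93488e-07) = 0.000541745
c^2/(2*pi*h) = 343^2/(2*pi*0.041) = 456693
fc = 456693 * 0.000541745 = 247.41 Hz


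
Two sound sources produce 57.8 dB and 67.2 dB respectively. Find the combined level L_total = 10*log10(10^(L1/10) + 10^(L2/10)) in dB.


10^(57.8/10) = 602560
10^(67.2/10) = 5.24807e+06
Sum = 602560 + 5.24807e+06 = 5.85063e+06
L_total = 10*log10(5.85063e+06) = 67.672 dB


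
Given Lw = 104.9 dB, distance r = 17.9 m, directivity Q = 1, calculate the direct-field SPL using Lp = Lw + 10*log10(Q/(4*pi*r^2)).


4*pi*r^2 = 4*pi*17.9^2 = 4026.39 m^2
Q / (4*pi*r^2) = 1 / 4026.39 = 0.000248361
Lp = 104.9 + 10*log10(0.000248361) = 68.851 dB


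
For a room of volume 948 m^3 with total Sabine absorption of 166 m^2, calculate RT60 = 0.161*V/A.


RT60 = 0.161 * 948 / 166 = 0.91945 s


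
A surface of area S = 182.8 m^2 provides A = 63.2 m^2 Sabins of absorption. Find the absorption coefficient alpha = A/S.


Absorption coefficient = absorbed power / incident power
alpha = A / S = 63.2 / 182.8 = 0.34573


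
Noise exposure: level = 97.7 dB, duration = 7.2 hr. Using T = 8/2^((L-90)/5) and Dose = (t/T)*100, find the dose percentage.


T_allowed = 8 / 2^((97.7 - 90)/5) = 2.75108 hr
Dose = 7.2 / 2.75108 * 100 = 261.72 %


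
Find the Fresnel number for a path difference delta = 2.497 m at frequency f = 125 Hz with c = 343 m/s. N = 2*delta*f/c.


N = 2*delta*f/c = 2*delta/lambda, where lambda = c/f
lambda = 343 / 125 = 2.744 m
N = 2 * 2.497 / 2.744 = 1.82


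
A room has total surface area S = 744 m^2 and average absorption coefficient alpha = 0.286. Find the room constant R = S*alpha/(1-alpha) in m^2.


R = 744 * 0.286 / (1 - 0.286) = 298.02 m^2


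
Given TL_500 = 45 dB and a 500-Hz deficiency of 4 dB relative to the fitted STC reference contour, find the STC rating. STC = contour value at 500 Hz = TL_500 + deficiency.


By ASTM E413, STC = value of the fitted reference contour at 500 Hz.
Contour value at 500 Hz = TL_500 + deficiency = 45 + 4 = 49
STC = 49


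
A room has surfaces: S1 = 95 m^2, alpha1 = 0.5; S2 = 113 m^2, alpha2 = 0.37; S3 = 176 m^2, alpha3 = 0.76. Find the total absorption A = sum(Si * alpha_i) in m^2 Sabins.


95 * 0.5 = 47.5
113 * 0.37 = 41.81
176 * 0.76 = 133.76
A_total = 47.5 + 41.81 + 133.76 = 223.07 m^2


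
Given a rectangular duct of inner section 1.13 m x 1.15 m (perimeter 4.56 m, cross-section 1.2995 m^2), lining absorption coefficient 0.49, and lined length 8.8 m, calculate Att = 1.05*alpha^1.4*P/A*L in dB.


alpha^1.4 = 0.49^1.4 = 0.368362
Attenuation rate = 1.05 * alpha^1.4 * P / A
= 1.05 * 0.368362 * 4.56 / 1.2995 = 1.35723 dB/m
Total Att = 1.35723 * 8.8 = 11.944 dB


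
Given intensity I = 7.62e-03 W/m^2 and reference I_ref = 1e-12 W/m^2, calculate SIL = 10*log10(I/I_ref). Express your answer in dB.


I / I_ref = 7.62e-03 / 1e-12 = 7.62e+09
SIL = 10 * log10(7.62e+09) = 98.82 dB


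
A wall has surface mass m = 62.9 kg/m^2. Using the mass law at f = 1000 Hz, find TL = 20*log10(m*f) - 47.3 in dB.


m * f = 62.9 * 1000 = 62900
20*log10(62900) = 95.973 dB
TL = 95.973 - 47.3 = 48.673 dB


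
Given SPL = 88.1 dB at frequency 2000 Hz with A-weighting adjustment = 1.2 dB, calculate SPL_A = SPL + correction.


A-weighting table: 2000 Hz -> 1.2 dB correction
SPL_A = SPL + correction = 88.1 + (1.2) = 89.3 dBA


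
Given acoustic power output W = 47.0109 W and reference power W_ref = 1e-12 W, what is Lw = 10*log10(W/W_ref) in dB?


W / W_ref = 47.0109 / 1e-12 = 4.70109e+13
Lw = 10 * log10(4.70109e+13) = 136.72 dB


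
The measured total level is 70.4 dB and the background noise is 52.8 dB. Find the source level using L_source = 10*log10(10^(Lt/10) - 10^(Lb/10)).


10^(70.4/10) = 1.09648e+07
10^(52.8/10) = 190546
Difference = 1.09648e+07 - 190546 = 1.07743e+07
L_source = 10*log10(1.07743e+07) = 70.324 dB


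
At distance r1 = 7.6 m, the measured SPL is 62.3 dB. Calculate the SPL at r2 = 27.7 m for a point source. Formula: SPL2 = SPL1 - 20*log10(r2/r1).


r2/r1 = 27.7/7.6 = 3.64474
Correction = 20*log10(3.64474) = 11.2333 dB
SPL2 = 62.3 - 11.2333 = 51.067 dB


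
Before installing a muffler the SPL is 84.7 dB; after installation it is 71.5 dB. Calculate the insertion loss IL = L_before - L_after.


Insertion loss = SPL without muffler - SPL with muffler
IL = 84.7 - 71.5 = 13.2 dB


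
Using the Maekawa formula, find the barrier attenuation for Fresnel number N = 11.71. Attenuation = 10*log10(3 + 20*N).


3 + 20*N = 3 + 20*11.71 = 237.2
Att = 10*log10(237.2) = 23.751 dB


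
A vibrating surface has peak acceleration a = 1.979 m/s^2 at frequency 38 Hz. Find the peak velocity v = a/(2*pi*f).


omega = 2*pi*f = 2*pi*38 = 238.761 rad/s
v = a / omega = 1.979 / 238.761 = 0.0082886 m/s


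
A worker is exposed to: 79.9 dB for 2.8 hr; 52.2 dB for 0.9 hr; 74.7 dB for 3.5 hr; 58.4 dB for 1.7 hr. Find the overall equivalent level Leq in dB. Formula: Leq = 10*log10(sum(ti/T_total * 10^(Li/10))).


T_total = 2.8 + 0.9 + 3.5 + 1.7 = 8.9 hr
(2.8/8.9) * 10^(79.9/10) = 3.07445e+07
(0.9/8.9) * 10^(52.2/10) = 16782.3
(3.5/8.9) * 10^(74.7/10) = 1.16059e+07
(1.7/8.9) * 10^(58.4/10) = 132147
Sum = 3.07445e+07 + 16782.3 + 1.16059e+07 + 132147 = 4.24993e+07
Leq = 10*log10(4.24993e+07) = 76.284 dB


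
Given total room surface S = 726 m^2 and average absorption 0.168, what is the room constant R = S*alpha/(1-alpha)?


R = 726 * 0.168 / (1 - 0.168) = 146.6 m^2


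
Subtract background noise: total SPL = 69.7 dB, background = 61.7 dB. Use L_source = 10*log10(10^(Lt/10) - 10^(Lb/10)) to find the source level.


10^(69.7/10) = 9.33254e+06
10^(61.7/10) = 1.47911e+06
Difference = 9.33254e+06 - 1.47911e+06 = 7.85343e+06
L_source = 10*log10(7.85343e+06) = 68.951 dB


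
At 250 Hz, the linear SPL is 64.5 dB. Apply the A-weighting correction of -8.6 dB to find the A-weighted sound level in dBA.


A-weighting table: 250 Hz -> -8.6 dB correction
SPL_A = SPL + correction = 64.5 + (-8.6) = 55.9 dBA


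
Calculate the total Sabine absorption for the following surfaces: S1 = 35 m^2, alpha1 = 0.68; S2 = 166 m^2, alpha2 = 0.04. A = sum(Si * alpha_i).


35 * 0.68 = 23.8
166 * 0.04 = 6.64
A_total = 23.8 + 6.64 = 30.44 m^2


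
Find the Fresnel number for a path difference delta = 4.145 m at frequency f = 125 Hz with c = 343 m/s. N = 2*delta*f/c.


N = 2*delta*f/c = 2*delta/lambda, where lambda = c/f
lambda = 343 / 125 = 2.744 m
N = 2 * 4.145 / 2.744 = 3.0211


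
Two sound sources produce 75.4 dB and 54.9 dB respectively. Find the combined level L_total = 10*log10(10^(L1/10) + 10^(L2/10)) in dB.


10^(75.4/10) = 3.46737e+07
10^(54.9/10) = 309030
Sum = 3.46737e+07 + 309030 = 3.49827e+07
L_total = 10*log10(3.49827e+07) = 75.439 dB


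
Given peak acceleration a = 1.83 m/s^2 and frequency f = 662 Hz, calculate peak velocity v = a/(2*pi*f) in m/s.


omega = 2*pi*f = 2*pi*662 = 4159.47 rad/s
v = a / omega = 1.83 / 4159.47 = 0.00043996 m/s


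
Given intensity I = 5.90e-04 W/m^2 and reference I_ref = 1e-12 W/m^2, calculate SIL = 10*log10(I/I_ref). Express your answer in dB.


I / I_ref = 5.90e-04 / 1e-12 = 5.9e+08
SIL = 10 * log10(5.9e+08) = 87.709 dB


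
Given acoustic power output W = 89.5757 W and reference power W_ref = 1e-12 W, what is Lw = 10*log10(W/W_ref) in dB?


W / W_ref = 89.5757 / 1e-12 = 8.95757e+13
Lw = 10 * log10(8.95757e+13) = 139.52 dB


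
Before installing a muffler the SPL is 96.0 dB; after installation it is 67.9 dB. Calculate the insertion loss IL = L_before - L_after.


Insertion loss = SPL without muffler - SPL with muffler
IL = 96.0 - 67.9 = 28.1 dB


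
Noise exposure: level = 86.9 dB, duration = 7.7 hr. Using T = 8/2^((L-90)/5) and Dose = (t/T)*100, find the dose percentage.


T_allowed = 8 / 2^((86.9 - 90)/5) = 12.295 hr
Dose = 7.7 / 12.295 * 100 = 62.627 %


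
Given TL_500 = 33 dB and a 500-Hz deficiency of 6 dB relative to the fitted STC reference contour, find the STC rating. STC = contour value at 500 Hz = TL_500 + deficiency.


By ASTM E413, STC = value of the fitted reference contour at 500 Hz.
Contour value at 500 Hz = TL_500 + deficiency = 33 + 6 = 39
STC = 39


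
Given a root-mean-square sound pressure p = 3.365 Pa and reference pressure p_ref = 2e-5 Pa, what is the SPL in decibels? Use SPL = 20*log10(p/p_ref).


p / p_ref = 3.365 / 2e-5 = 168250
SPL = 20 * log10(168250) = 104.52 dB


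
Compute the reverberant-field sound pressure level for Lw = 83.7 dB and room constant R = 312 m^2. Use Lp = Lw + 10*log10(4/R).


4/R = 4/312 = 0.0128205
Lp = 83.7 + 10*log10(0.0128205) = 64.779 dB


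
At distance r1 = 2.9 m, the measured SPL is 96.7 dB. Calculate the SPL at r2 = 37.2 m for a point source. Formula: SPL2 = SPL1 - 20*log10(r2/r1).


r2/r1 = 37.2/2.9 = 12.8276
Correction = 20*log10(12.8276) = 22.1629 dB
SPL2 = 96.7 - 22.1629 = 74.537 dB


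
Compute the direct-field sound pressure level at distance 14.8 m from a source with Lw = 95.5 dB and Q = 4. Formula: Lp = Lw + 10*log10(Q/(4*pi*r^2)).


4*pi*r^2 = 4*pi*14.8^2 = 2752.54 m^2
Q / (4*pi*r^2) = 4 / 2752.54 = 0.0014532
Lp = 95.5 + 10*log10(0.0014532) = 67.123 dB


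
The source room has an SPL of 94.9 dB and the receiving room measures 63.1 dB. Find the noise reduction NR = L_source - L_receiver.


NR = L_source - L_receiver (difference between source and receiving room levels)
NR = 94.9 - 63.1 = 31.8 dB


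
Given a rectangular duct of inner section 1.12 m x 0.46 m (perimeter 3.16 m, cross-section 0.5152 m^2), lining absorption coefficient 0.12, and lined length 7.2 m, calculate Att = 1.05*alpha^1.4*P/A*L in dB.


alpha^1.4 = 0.12^1.4 = 0.0513871
Attenuation rate = 1.05 * alpha^1.4 * P / A
= 1.05 * 0.0513871 * 3.16 / 0.5152 = 0.330944 dB/m
Total Att = 0.330944 * 7.2 = 2.3828 dB


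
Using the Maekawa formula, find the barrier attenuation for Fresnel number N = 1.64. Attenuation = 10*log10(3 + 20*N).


3 + 20*N = 3 + 20*1.64 = 35.8
Att = 10*log10(35.8) = 15.539 dB


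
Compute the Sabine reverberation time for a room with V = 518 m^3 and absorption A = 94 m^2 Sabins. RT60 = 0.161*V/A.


RT60 = 0.161 * 518 / 94 = 0.88721 s


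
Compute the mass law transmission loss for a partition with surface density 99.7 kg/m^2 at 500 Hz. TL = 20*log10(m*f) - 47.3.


m * f = 99.7 * 500 = 49850
20*log10(49850) = 93.9533 dB
TL = 93.9533 - 47.3 = 46.653 dB


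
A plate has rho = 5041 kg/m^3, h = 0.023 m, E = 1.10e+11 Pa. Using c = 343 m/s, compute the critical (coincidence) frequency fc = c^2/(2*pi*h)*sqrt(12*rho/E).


12*rho/E = 12*5041/1.10e+11 = 5.49927e-07
sqrt(12*rho/E) = sqrt(5.49927e-07) = 0.000741571
c^2/(2*pi*h) = 343^2/(2*pi*0.023) = 814105
fc = 814105 * 0.000741571 = 603.72 Hz


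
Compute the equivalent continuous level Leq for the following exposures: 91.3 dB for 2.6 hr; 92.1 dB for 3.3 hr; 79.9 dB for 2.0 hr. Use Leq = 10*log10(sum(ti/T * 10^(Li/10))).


T_total = 2.6 + 3.3 + 2.0 = 7.9 hr
(2.6/7.9) * 10^(91.3/10) = 4.43962e+08
(3.3/7.9) * 10^(92.1/10) = 6.77465e+08
(2.0/7.9) * 10^(79.9/10) = 2.47402e+07
Sum = 4.43962e+08 + 6.77465e+08 + 2.47402e+07 = 1.14617e+09
Leq = 10*log10(1.14617e+09) = 90.592 dB


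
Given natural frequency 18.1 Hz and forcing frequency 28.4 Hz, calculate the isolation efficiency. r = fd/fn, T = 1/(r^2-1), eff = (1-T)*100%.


r = 28.4 / 18.1 = 1.56906
r^2 - 1 = 1.56906^2 - 1 = 1.46195
T = 1/1.46195 = 0.684018
Efficiency = (1 - 0.684018)*100 = 31.598 %


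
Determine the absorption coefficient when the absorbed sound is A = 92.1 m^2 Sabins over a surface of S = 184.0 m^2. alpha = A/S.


Absorption coefficient = absorbed power / incident power
alpha = A / S = 92.1 / 184.0 = 0.50054


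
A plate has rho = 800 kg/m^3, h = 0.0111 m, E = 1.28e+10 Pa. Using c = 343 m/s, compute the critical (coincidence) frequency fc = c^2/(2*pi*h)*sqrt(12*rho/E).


12*rho/E = 12*800/1.28e+10 = 7.5e-07
sqrt(12*rho/E) = sqrt(7.5e-07) = 0.000866025
c^2/(2*pi*h) = 343^2/(2*pi*0.0111) = 1.68688e+06
fc = 1.68688e+06 * 0.000866025 = 1460.9 Hz


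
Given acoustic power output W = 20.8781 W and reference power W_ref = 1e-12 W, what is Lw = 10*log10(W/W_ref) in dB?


W / W_ref = 20.8781 / 1e-12 = 2.08781e+13
Lw = 10 * log10(2.08781e+13) = 133.2 dB


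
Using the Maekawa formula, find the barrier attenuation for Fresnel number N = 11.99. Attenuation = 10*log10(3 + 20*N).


3 + 20*N = 3 + 20*11.99 = 242.8
Att = 10*log10(242.8) = 23.852 dB


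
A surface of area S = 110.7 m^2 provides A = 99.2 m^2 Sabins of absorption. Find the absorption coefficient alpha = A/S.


Absorption coefficient = absorbed power / incident power
alpha = A / S = 99.2 / 110.7 = 0.89612


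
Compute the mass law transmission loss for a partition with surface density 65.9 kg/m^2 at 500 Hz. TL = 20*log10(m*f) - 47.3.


m * f = 65.9 * 500 = 32950
20*log10(32950) = 90.3571 dB
TL = 90.3571 - 47.3 = 43.057 dB


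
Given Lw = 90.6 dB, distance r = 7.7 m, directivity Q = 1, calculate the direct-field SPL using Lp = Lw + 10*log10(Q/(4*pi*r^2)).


4*pi*r^2 = 4*pi*7.7^2 = 745.06 m^2
Q / (4*pi*r^2) = 1 / 745.06 = 0.00134217
Lp = 90.6 + 10*log10(0.00134217) = 61.878 dB


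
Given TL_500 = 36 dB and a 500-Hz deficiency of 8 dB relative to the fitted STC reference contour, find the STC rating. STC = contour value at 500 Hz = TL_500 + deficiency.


By ASTM E413, STC = value of the fitted reference contour at 500 Hz.
Contour value at 500 Hz = TL_500 + deficiency = 36 + 8 = 44
STC = 44


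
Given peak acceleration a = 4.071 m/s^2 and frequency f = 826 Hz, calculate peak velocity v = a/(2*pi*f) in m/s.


omega = 2*pi*f = 2*pi*826 = 5189.91 rad/s
v = a / omega = 4.071 / 5189.91 = 0.00078441 m/s


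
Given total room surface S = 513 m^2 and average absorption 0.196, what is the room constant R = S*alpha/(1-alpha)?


R = 513 * 0.196 / (1 - 0.196) = 125.06 m^2


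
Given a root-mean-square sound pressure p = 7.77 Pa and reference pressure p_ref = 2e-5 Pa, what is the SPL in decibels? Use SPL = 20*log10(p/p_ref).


p / p_ref = 7.77 / 2e-5 = 388500
SPL = 20 * log10(388500) = 111.79 dB


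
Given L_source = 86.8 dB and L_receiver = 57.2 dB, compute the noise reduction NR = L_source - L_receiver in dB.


NR = L_source - L_receiver (difference between source and receiving room levels)
NR = 86.8 - 57.2 = 29.6 dB


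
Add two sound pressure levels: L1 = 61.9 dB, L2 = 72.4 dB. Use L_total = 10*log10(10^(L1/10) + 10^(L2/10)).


10^(61.9/10) = 1.54882e+06
10^(72.4/10) = 1.7378e+07
Sum = 1.54882e+06 + 1.7378e+07 = 1.89268e+07
L_total = 10*log10(1.89268e+07) = 72.771 dB


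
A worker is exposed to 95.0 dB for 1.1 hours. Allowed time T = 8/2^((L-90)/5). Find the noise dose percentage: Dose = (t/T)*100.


T_allowed = 8 / 2^((95.0 - 90)/5) = 4 hr
Dose = 1.1 / 4 * 100 = 27.5 %


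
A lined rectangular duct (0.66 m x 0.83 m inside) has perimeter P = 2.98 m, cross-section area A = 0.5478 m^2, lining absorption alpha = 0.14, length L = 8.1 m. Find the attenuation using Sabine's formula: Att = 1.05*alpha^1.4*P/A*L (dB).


alpha^1.4 = 0.14^1.4 = 0.0637645
Attenuation rate = 1.05 * alpha^1.4 * P / A
= 1.05 * 0.0637645 * 2.98 / 0.5478 = 0.364219 dB/m
Total Att = 0.364219 * 8.1 = 2.9502 dB


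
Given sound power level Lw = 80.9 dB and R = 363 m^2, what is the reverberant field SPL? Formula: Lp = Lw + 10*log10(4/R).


4/R = 4/363 = 0.0110193
Lp = 80.9 + 10*log10(0.0110193) = 61.322 dB


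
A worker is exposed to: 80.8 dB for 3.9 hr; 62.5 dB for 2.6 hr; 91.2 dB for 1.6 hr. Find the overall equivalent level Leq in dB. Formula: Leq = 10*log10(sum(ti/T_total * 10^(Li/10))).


T_total = 3.9 + 2.6 + 1.6 = 8.1 hr
(3.9/8.1) * 10^(80.8/10) = 5.78868e+07
(2.6/8.1) * 10^(62.5/10) = 570806
(1.6/8.1) * 10^(91.2/10) = 2.60396e+08
Sum = 5.78868e+07 + 570806 + 2.60396e+08 = 3.18854e+08
Leq = 10*log10(3.18854e+08) = 85.036 dB


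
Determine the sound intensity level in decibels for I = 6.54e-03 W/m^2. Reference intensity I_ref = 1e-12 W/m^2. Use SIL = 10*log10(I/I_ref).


I / I_ref = 6.54e-03 / 1e-12 = 6.54e+09
SIL = 10 * log10(6.54e+09) = 98.156 dB


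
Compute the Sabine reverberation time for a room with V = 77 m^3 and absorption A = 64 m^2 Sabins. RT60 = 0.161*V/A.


RT60 = 0.161 * 77 / 64 = 0.1937 s


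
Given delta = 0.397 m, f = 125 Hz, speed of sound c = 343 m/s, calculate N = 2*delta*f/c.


N = 2*delta*f/c = 2*delta/lambda, where lambda = c/f
lambda = 343 / 125 = 2.744 m
N = 2 * 0.397 / 2.744 = 0.28936


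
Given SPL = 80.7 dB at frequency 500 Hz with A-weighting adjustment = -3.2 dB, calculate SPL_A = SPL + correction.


A-weighting table: 500 Hz -> -3.2 dB correction
SPL_A = SPL + correction = 80.7 + (-3.2) = 77.5 dBA


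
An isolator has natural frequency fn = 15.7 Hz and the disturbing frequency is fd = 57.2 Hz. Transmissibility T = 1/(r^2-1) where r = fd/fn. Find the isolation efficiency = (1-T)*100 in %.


r = 57.2 / 15.7 = 3.64331
r^2 - 1 = 3.64331^2 - 1 = 12.2737
T = 1/12.2737 = 0.081475
Efficiency = (1 - 0.081475)*100 = 91.853 %


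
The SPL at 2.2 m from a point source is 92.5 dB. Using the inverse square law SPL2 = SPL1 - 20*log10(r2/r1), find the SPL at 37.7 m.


r2/r1 = 37.7/2.2 = 17.1364
Correction = 20*log10(17.1364) = 24.6784 dB
SPL2 = 92.5 - 24.6784 = 67.822 dB


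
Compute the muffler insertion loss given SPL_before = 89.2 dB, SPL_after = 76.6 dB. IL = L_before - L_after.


Insertion loss = SPL without muffler - SPL with muffler
IL = 89.2 - 76.6 = 12.6 dB


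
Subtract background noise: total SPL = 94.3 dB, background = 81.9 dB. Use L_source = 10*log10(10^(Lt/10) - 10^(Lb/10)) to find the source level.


10^(94.3/10) = 2.69153e+09
10^(81.9/10) = 1.54882e+08
Difference = 2.69153e+09 - 1.54882e+08 = 2.53665e+09
L_source = 10*log10(2.53665e+09) = 94.043 dB


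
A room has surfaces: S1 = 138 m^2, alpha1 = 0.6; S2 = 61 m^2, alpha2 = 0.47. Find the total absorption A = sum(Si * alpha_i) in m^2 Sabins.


138 * 0.6 = 82.8
61 * 0.47 = 28.67
A_total = 82.8 + 28.67 = 111.47 m^2


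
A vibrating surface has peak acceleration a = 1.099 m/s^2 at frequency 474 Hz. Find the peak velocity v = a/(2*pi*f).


omega = 2*pi*f = 2*pi*474 = 2978.23 rad/s
v = a / omega = 1.099 / 2978.23 = 0.00036901 m/s


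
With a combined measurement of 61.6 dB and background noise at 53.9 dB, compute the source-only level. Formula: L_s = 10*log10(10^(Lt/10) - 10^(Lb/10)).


10^(61.6/10) = 1.44544e+06
10^(53.9/10) = 245471
Difference = 1.44544e+06 - 245471 = 1.19997e+06
L_source = 10*log10(1.19997e+06) = 60.792 dB


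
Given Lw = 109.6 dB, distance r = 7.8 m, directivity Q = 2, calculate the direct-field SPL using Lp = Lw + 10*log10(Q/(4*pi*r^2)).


4*pi*r^2 = 4*pi*7.8^2 = 764.538 m^2
Q / (4*pi*r^2) = 2 / 764.538 = 0.00261596
Lp = 109.6 + 10*log10(0.00261596) = 83.776 dB


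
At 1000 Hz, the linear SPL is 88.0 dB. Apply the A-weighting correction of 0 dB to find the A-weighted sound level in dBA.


A-weighting table: 1000 Hz -> 0 dB correction
SPL_A = SPL + correction = 88.0 + (0) = 88 dBA


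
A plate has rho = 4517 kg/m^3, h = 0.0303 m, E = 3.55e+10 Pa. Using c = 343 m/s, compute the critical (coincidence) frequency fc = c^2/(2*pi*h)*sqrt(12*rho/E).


12*rho/E = 12*4517/3.55e+10 = 1.52687e-06
sqrt(12*rho/E) = sqrt(1.52687e-06) = 0.00123567
c^2/(2*pi*h) = 343^2/(2*pi*0.0303) = 617968
fc = 617968 * 0.00123567 = 763.6 Hz


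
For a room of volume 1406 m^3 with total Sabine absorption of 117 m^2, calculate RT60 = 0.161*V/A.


RT60 = 0.161 * 1406 / 117 = 1.9348 s


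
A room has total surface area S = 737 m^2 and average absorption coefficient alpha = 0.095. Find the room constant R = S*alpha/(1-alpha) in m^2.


R = 737 * 0.095 / (1 - 0.095) = 77.365 m^2


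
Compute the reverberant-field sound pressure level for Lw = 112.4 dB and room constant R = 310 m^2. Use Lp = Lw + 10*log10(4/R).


4/R = 4/310 = 0.0129032
Lp = 112.4 + 10*log10(0.0129032) = 93.507 dB


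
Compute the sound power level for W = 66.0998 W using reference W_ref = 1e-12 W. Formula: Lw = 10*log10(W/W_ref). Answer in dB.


W / W_ref = 66.0998 / 1e-12 = 6.60998e+13
Lw = 10 * log10(6.60998e+13) = 138.2 dB


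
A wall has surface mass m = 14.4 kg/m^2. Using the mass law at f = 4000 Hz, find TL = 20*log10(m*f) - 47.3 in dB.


m * f = 14.4 * 4000 = 57600
20*log10(57600) = 95.2084 dB
TL = 95.2084 - 47.3 = 47.908 dB


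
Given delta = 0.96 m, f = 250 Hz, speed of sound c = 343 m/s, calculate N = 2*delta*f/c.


N = 2*delta*f/c = 2*delta/lambda, where lambda = c/f
lambda = 343 / 250 = 1.372 m
N = 2 * 0.96 / 1.372 = 1.3994


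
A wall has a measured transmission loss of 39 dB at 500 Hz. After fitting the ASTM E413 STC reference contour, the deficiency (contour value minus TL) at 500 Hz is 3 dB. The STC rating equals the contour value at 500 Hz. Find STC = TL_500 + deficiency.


By ASTM E413, STC = value of the fitted reference contour at 500 Hz.
Contour value at 500 Hz = TL_500 + deficiency = 39 + 3 = 42
STC = 42


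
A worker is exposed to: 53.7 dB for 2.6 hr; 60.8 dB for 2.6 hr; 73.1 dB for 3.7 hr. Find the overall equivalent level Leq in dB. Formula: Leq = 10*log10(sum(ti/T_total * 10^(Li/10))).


T_total = 2.6 + 2.6 + 3.7 = 8.9 hr
(2.6/8.9) * 10^(53.7/10) = 68483.1
(2.6/8.9) * 10^(60.8/10) = 351223
(3.7/8.9) * 10^(73.1/10) = 8.48812e+06
Sum = 68483.1 + 351223 + 8.48812e+06 = 8.90783e+06
Leq = 10*log10(8.90783e+06) = 69.498 dB


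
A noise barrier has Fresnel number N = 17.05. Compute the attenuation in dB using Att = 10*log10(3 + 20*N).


3 + 20*N = 3 + 20*17.05 = 344
Att = 10*log10(344) = 25.366 dB


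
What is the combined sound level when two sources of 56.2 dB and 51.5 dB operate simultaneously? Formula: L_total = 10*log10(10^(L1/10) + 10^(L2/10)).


10^(56.2/10) = 416869
10^(51.5/10) = 141254
Sum = 416869 + 141254 = 558123
L_total = 10*log10(558123) = 57.467 dB
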